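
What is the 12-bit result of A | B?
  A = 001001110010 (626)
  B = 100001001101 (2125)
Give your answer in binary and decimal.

Apply | to each column (1 where either bit is 1):
  001001110010
| 100001001101
--------------
  101001111111

Answer: 101001111111 (2687)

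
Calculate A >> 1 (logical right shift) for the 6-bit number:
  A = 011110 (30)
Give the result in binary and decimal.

Logical shift right by 1: drop the bottom 1 bit(s), prepend 1 zero(s) on the left.
  011110  ->  keep [01111], discard [0], prepend 0
= 001111

Answer: 001111 (15)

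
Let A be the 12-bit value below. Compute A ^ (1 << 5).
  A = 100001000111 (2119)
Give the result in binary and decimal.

Mask = 1 << 5 = 000000100000
Bit 5 of A is 0; XOR with the mask flips it to 1.
  100001000111
^ 000000100000
--------------
  100001100111

Answer: 100001100111 (2151)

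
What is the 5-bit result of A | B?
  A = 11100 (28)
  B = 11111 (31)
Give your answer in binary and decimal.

Apply | to each column (1 where either bit is 1):
  11100
| 11111
-------
  11111

Answer: 11111 (31)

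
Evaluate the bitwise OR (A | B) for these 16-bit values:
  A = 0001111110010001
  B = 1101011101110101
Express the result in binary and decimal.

Apply | to each column (1 where either bit is 1):
  0001111110010001
| 1101011101110101
------------------
  1101111111110101

Answer: 1101111111110101 (57333)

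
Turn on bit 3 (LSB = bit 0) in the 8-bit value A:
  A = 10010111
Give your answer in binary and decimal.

Mask = 1 << 3 = 00001000
Bit 3 of A is 0, so OR-ing with the mask flips it to 1.
  10010111
| 00001000
----------
  10011111

Answer: 10011111 (159)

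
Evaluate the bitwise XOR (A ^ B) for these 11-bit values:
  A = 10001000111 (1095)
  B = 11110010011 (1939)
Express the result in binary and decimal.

Apply ^ to each column (1 where bits differ):
  10001000111
^ 11110010011
-------------
  01111010100

Answer: 01111010100 (980)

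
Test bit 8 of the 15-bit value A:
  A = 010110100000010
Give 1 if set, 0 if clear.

Bit 8 is the 9th from the right.
  010110100000010
        ^
That bit is 1.

Answer: 1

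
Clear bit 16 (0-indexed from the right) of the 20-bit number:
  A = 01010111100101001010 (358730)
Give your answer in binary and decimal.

Mask = ~(1 << 16) = 11101111111111111111
Bit 16 of A is 1, so AND-ing with the mask clears it to 0.
  01010111100101001010
& 11101111111111111111
----------------------
  01000111100101001010

Answer: 01000111100101001010 (293194)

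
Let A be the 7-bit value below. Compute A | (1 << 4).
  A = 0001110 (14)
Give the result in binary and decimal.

Mask = 1 << 4 = 0010000
Bit 4 of A is 0, so OR-ing with the mask flips it to 1.
  0001110
| 0010000
---------
  0011110

Answer: 0011110 (30)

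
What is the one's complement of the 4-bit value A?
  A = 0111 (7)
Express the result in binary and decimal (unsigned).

Flip each bit (0->1, 1->0):
  0111
  1000

Answer: 1000 (8)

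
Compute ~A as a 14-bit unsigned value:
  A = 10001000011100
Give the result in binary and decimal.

Flip each bit (0->1, 1->0):
  10001000011100
  01110111100011

Answer: 01110111100011 (7651)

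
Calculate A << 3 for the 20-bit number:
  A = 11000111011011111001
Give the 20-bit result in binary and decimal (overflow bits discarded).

Shift left by 3: drop the top 3 bit(s), append 3 zero(s) on the right.
  11000111011011111001  ->  discard [110], keep [00111011011111001], append 000
= 00111011011111001000

Answer: 00111011011111001000 (243656)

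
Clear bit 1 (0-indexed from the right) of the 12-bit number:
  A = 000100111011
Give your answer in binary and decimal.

Mask = ~(1 << 1) = 111111111101
Bit 1 of A is 1, so AND-ing with the mask clears it to 0.
  000100111011
& 111111111101
--------------
  000100111001

Answer: 000100111001 (313)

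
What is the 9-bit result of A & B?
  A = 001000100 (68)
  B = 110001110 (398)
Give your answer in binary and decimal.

Apply & to each column (1 only where both bits are 1):
  001000100
& 110001110
-----------
  000000100

Answer: 000000100 (4)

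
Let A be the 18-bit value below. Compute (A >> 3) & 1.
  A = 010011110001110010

Bit 3 is the 4th from the right.
  010011110001110010
                ^
That bit is 0.

Answer: 0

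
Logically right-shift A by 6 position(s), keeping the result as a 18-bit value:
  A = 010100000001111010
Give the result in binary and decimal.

Logical shift right by 6: drop the bottom 6 bit(s), prepend 6 zero(s) on the left.
  010100000001111010  ->  keep [010100000001], discard [111010], prepend 000000
= 000000010100000001

Answer: 000000010100000001 (1281)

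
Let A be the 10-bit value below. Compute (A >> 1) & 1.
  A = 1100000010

Bit 1 is the 2nd from the right.
  1100000010
          ^
That bit is 1.

Answer: 1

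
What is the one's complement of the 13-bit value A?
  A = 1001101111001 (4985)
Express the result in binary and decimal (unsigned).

Flip each bit (0->1, 1->0):
  1001101111001
  0110010000110

Answer: 0110010000110 (3206)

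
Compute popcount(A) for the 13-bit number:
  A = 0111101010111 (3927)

0111101010111
1-bits at positions (from bit 0 = LSB): 0, 1, 2, 4, 6, 8, 9, 10, 11
Count = 9

Answer: 9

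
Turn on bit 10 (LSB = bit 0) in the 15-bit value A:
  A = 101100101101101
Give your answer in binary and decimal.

Mask = 1 << 10 = 000010000000000
Bit 10 of A is 0, so OR-ing with the mask flips it to 1.
  101100101101101
| 000010000000000
-----------------
  101110101101101

Answer: 101110101101101 (23917)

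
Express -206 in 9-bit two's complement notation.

1. Binary of +206:  011001110
2. Invert bits:     100110001
3. Add 1:           100110010

Answer: 100110010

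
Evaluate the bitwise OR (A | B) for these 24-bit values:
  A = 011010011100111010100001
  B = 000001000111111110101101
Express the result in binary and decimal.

Apply | to each column (1 where either bit is 1):
  011010011100111010100001
| 000001000111111110101101
--------------------------
  011011011111111110101101

Answer: 011011011111111110101101 (7208877)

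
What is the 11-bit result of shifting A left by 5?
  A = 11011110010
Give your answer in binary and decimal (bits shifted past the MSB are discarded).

Shift left by 5: drop the top 5 bit(s), append 5 zero(s) on the right.
  11011110010  ->  discard [11011], keep [110010], append 00000
= 11001000000

Answer: 11001000000 (1600)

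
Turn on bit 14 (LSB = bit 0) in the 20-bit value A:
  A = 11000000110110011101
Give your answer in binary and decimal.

Mask = 1 << 14 = 00000100000000000000
Bit 14 of A is 0, so OR-ing with the mask flips it to 1.
  11000000110110011101
| 00000100000000000000
----------------------
  11000100110110011101

Answer: 11000100110110011101 (806301)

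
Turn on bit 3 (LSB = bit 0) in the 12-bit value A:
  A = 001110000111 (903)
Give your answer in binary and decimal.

Mask = 1 << 3 = 000000001000
Bit 3 of A is 0, so OR-ing with the mask flips it to 1.
  001110000111
| 000000001000
--------------
  001110001111

Answer: 001110001111 (911)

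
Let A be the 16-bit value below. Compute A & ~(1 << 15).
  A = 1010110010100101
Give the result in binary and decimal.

Mask = ~(1 << 15) = 0111111111111111
Bit 15 of A is 1, so AND-ing with the mask clears it to 0.
  1010110010100101
& 0111111111111111
------------------
  0010110010100101

Answer: 0010110010100101 (11429)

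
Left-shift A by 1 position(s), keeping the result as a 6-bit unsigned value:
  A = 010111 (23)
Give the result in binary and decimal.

Shift left by 1: drop the top 1 bit(s), append 1 zero(s) on the right.
  010111  ->  discard [0], keep [10111], append 0
= 101110

Answer: 101110 (46)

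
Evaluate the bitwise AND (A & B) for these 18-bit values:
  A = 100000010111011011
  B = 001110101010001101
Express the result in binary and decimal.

Apply & to each column (1 only where both bits are 1):
  100000010111011011
& 001110101010001101
--------------------
  000000000010001001

Answer: 000000000010001001 (137)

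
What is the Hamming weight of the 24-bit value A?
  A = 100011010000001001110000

100011010000001001110000
1-bits at positions (from bit 0 = LSB): 4, 5, 6, 9, 16, 18, 19, 23
Count = 8

Answer: 8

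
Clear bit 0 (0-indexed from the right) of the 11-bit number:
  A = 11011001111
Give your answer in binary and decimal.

Mask = ~(1 << 0) = 11111111110
Bit 0 of A is 1, so AND-ing with the mask clears it to 0.
  11011001111
& 11111111110
-------------
  11011001110

Answer: 11011001110 (1742)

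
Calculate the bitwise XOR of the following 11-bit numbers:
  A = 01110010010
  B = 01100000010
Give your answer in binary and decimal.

Apply ^ to each column (1 where bits differ):
  01110010010
^ 01100000010
-------------
  00010010000

Answer: 00010010000 (144)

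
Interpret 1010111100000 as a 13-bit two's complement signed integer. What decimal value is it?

MSB is 1, so the value is negative. Find the magnitude:
1. Invert bits:  0101000011111
2. Add 1:        0101000100000  = 2592
3. Apply sign:   -2592

Answer: -2592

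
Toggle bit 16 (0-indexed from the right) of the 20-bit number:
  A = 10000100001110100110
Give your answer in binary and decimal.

Mask = 1 << 16 = 00010000000000000000
Bit 16 of A is 0; XOR with the mask flips it to 1.
  10000100001110100110
^ 00010000000000000000
----------------------
  10010100001110100110

Answer: 10010100001110100110 (607142)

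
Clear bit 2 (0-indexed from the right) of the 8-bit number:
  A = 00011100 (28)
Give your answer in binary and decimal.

Mask = ~(1 << 2) = 11111011
Bit 2 of A is 1, so AND-ing with the mask clears it to 0.
  00011100
& 11111011
----------
  00011000

Answer: 00011000 (24)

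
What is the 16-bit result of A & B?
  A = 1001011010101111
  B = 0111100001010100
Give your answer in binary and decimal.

Apply & to each column (1 only where both bits are 1):
  1001011010101111
& 0111100001010100
------------------
  0001000000000100

Answer: 0001000000000100 (4100)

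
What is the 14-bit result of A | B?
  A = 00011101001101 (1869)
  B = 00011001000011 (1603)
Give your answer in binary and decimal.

Apply | to each column (1 where either bit is 1):
  00011101001101
| 00011001000011
----------------
  00011101001111

Answer: 00011101001111 (1871)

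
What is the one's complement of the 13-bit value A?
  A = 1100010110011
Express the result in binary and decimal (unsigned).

Flip each bit (0->1, 1->0):
  1100010110011
  0011101001100

Answer: 0011101001100 (1868)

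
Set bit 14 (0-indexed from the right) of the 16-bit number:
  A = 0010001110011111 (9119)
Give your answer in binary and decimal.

Mask = 1 << 14 = 0100000000000000
Bit 14 of A is 0, so OR-ing with the mask flips it to 1.
  0010001110011111
| 0100000000000000
------------------
  0110001110011111

Answer: 0110001110011111 (25503)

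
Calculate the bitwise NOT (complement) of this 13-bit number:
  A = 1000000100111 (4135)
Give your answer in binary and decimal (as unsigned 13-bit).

Flip each bit (0->1, 1->0):
  1000000100111
  0111111011000

Answer: 0111111011000 (4056)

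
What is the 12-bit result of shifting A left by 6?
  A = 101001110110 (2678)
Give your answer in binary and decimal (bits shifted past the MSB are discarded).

Shift left by 6: drop the top 6 bit(s), append 6 zero(s) on the right.
  101001110110  ->  discard [101001], keep [110110], append 000000
= 110110000000

Answer: 110110000000 (3456)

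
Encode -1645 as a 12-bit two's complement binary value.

1. Binary of +1645:  011001101101
2. Invert bits:     100110010010
3. Add 1:           100110010011

Answer: 100110010011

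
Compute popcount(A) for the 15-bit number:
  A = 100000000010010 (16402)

100000000010010
1-bits at positions (from bit 0 = LSB): 1, 4, 14
Count = 3

Answer: 3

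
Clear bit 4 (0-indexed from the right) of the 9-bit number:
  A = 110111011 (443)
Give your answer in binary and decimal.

Mask = ~(1 << 4) = 111101111
Bit 4 of A is 1, so AND-ing with the mask clears it to 0.
  110111011
& 111101111
-----------
  110101011

Answer: 110101011 (427)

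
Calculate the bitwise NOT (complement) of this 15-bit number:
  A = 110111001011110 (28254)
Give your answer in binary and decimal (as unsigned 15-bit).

Flip each bit (0->1, 1->0):
  110111001011110
  001000110100001

Answer: 001000110100001 (4513)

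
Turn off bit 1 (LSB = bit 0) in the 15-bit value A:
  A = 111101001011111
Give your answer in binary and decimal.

Mask = ~(1 << 1) = 111111111111101
Bit 1 of A is 1, so AND-ing with the mask clears it to 0.
  111101001011111
& 111111111111101
-----------------
  111101001011101

Answer: 111101001011101 (31325)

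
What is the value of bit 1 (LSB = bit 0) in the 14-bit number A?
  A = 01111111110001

Bit 1 is the 2nd from the right.
  01111111110001
              ^
That bit is 0.

Answer: 0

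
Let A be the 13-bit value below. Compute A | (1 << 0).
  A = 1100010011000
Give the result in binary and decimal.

Mask = 1 << 0 = 0000000000001
Bit 0 of A is 0, so OR-ing with the mask flips it to 1.
  1100010011000
| 0000000000001
---------------
  1100010011001

Answer: 1100010011001 (6297)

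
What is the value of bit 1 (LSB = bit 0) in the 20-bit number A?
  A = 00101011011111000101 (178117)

Bit 1 is the 2nd from the right.
  00101011011111000101
                    ^
That bit is 0.

Answer: 0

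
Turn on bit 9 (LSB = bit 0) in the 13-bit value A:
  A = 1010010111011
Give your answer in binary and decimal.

Mask = 1 << 9 = 0001000000000
Bit 9 of A is 0, so OR-ing with the mask flips it to 1.
  1010010111011
| 0001000000000
---------------
  1011010111011

Answer: 1011010111011 (5819)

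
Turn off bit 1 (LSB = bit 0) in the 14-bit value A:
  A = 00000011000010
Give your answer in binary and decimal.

Mask = ~(1 << 1) = 11111111111101
Bit 1 of A is 1, so AND-ing with the mask clears it to 0.
  00000011000010
& 11111111111101
----------------
  00000011000000

Answer: 00000011000000 (192)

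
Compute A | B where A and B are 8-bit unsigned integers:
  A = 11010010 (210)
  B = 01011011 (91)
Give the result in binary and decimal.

Apply | to each column (1 where either bit is 1):
  11010010
| 01011011
----------
  11011011

Answer: 11011011 (219)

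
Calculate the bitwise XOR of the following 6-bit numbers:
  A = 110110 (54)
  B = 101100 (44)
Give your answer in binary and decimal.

Apply ^ to each column (1 where bits differ):
  110110
^ 101100
--------
  011010

Answer: 011010 (26)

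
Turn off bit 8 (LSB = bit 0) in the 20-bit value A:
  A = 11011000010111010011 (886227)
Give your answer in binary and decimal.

Mask = ~(1 << 8) = 11111111111011111111
Bit 8 of A is 1, so AND-ing with the mask clears it to 0.
  11011000010111010011
& 11111111111011111111
----------------------
  11011000010011010011

Answer: 11011000010011010011 (885971)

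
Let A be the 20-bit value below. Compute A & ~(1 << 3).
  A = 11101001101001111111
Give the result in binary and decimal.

Mask = ~(1 << 3) = 11111111111111110111
Bit 3 of A is 1, so AND-ing with the mask clears it to 0.
  11101001101001111111
& 11111111111111110111
----------------------
  11101001101001110111

Answer: 11101001101001110111 (957047)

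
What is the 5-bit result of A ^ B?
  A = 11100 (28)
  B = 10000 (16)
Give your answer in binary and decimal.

Apply ^ to each column (1 where bits differ):
  11100
^ 10000
-------
  01100

Answer: 01100 (12)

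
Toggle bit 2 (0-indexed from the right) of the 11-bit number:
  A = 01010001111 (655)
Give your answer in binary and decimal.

Mask = 1 << 2 = 00000000100
Bit 2 of A is 1; XOR with the mask flips it to 0.
  01010001111
^ 00000000100
-------------
  01010001011

Answer: 01010001011 (651)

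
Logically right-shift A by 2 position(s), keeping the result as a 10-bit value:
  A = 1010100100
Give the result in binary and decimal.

Logical shift right by 2: drop the bottom 2 bit(s), prepend 2 zero(s) on the left.
  1010100100  ->  keep [10101001], discard [00], prepend 00
= 0010101001

Answer: 0010101001 (169)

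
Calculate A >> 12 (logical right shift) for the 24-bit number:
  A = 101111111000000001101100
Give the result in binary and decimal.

Logical shift right by 12: drop the bottom 12 bit(s), prepend 12 zero(s) on the left.
  101111111000000001101100  ->  keep [101111111000], discard [000001101100], prepend 000000000000
= 000000000000101111111000

Answer: 000000000000101111111000 (3064)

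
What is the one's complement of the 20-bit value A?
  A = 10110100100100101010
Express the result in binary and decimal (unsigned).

Flip each bit (0->1, 1->0):
  10110100100100101010
  01001011011011010101

Answer: 01001011011011010101 (308949)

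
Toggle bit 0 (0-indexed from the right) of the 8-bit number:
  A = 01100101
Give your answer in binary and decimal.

Mask = 1 << 0 = 00000001
Bit 0 of A is 1; XOR with the mask flips it to 0.
  01100101
^ 00000001
----------
  01100100

Answer: 01100100 (100)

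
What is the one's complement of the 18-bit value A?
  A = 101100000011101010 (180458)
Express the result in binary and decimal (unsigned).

Flip each bit (0->1, 1->0):
  101100000011101010
  010011111100010101

Answer: 010011111100010101 (81685)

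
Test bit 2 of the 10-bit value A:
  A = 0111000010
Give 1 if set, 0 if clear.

Bit 2 is the 3rd from the right.
  0111000010
         ^
That bit is 0.

Answer: 0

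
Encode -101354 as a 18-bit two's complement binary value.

1. Binary of +101354:  011000101111101010
2. Invert bits:     100111010000010101
3. Add 1:           100111010000010110

Answer: 100111010000010110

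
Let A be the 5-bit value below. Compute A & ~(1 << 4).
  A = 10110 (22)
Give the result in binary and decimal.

Mask = ~(1 << 4) = 01111
Bit 4 of A is 1, so AND-ing with the mask clears it to 0.
  10110
& 01111
-------
  00110

Answer: 00110 (6)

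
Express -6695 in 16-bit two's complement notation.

1. Binary of +6695:  0001101000100111
2. Invert bits:     1110010111011000
3. Add 1:           1110010111011001

Answer: 1110010111011001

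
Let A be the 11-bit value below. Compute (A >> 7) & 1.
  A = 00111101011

Bit 7 is the 8th from the right.
  00111101011
     ^
That bit is 1.

Answer: 1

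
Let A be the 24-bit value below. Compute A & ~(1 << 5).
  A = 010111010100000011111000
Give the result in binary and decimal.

Mask = ~(1 << 5) = 111111111111111111011111
Bit 5 of A is 1, so AND-ing with the mask clears it to 0.
  010111010100000011111000
& 111111111111111111011111
--------------------------
  010111010100000011011000

Answer: 010111010100000011011000 (6111448)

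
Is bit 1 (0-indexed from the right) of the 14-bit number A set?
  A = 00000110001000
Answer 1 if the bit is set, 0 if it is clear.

Bit 1 is the 2nd from the right.
  00000110001000
              ^
That bit is 0.

Answer: 0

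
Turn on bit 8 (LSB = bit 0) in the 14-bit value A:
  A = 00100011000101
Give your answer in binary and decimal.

Mask = 1 << 8 = 00000100000000
Bit 8 of A is 0, so OR-ing with the mask flips it to 1.
  00100011000101
| 00000100000000
----------------
  00100111000101

Answer: 00100111000101 (2501)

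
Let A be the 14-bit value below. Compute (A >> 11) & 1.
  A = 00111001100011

Bit 11 is the 12th from the right.
  00111001100011
    ^
That bit is 1.

Answer: 1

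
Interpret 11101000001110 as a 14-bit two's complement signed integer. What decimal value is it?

MSB is 1, so the value is negative. Find the magnitude:
1. Invert bits:  00010111110001
2. Add 1:        00010111110010  = 1522
3. Apply sign:   -1522

Answer: -1522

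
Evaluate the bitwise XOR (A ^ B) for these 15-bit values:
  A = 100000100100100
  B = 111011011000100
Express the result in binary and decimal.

Apply ^ to each column (1 where bits differ):
  100000100100100
^ 111011011000100
-----------------
  011011111100000

Answer: 011011111100000 (14304)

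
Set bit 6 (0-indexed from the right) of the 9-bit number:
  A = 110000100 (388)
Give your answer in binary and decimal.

Mask = 1 << 6 = 001000000
Bit 6 of A is 0, so OR-ing with the mask flips it to 1.
  110000100
| 001000000
-----------
  111000100

Answer: 111000100 (452)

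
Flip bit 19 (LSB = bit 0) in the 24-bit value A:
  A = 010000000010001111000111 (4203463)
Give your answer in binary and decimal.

Mask = 1 << 19 = 000010000000000000000000
Bit 19 of A is 0; XOR with the mask flips it to 1.
  010000000010001111000111
^ 000010000000000000000000
--------------------------
  010010000010001111000111

Answer: 010010000010001111000111 (4727751)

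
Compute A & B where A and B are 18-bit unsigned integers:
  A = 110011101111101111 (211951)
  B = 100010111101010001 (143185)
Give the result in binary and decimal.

Apply & to each column (1 only where both bits are 1):
  110011101111101111
& 100010111101010001
--------------------
  100010101101000001

Answer: 100010101101000001 (142145)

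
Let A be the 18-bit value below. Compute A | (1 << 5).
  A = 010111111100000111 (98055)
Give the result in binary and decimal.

Mask = 1 << 5 = 000000000000100000
Bit 5 of A is 0, so OR-ing with the mask flips it to 1.
  010111111100000111
| 000000000000100000
--------------------
  010111111100100111

Answer: 010111111100100111 (98087)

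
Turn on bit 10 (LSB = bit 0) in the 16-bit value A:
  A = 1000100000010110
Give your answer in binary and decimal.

Mask = 1 << 10 = 0000010000000000
Bit 10 of A is 0, so OR-ing with the mask flips it to 1.
  1000100000010110
| 0000010000000000
------------------
  1000110000010110

Answer: 1000110000010110 (35862)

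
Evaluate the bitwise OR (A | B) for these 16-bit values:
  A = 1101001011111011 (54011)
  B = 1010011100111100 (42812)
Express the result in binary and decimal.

Apply | to each column (1 where either bit is 1):
  1101001011111011
| 1010011100111100
------------------
  1111011111111111

Answer: 1111011111111111 (63487)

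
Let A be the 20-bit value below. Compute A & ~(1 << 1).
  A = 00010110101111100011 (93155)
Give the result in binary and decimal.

Mask = ~(1 << 1) = 11111111111111111101
Bit 1 of A is 1, so AND-ing with the mask clears it to 0.
  00010110101111100011
& 11111111111111111101
----------------------
  00010110101111100001

Answer: 00010110101111100001 (93153)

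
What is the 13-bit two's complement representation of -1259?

1. Binary of +1259:  0010011101011
2. Invert bits:     1101100010100
3. Add 1:           1101100010101

Answer: 1101100010101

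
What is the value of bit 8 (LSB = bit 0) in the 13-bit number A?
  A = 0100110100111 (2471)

Bit 8 is the 9th from the right.
  0100110100111
      ^
That bit is 1.

Answer: 1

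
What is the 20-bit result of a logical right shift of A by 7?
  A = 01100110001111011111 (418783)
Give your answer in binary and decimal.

Logical shift right by 7: drop the bottom 7 bit(s), prepend 7 zero(s) on the left.
  01100110001111011111  ->  keep [0110011000111], discard [1011111], prepend 0000000
= 00000000110011000111

Answer: 00000000110011000111 (3271)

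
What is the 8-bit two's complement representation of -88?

1. Binary of +88:  01011000
2. Invert bits:     10100111
3. Add 1:           10101000

Answer: 10101000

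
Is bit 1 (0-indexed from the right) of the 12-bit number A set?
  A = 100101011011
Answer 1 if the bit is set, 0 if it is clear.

Bit 1 is the 2nd from the right.
  100101011011
            ^
That bit is 1.

Answer: 1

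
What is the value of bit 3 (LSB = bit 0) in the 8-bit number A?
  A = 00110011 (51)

Bit 3 is the 4th from the right.
  00110011
      ^
That bit is 0.

Answer: 0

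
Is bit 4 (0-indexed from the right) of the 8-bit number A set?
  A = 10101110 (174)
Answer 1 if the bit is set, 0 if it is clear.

Bit 4 is the 5th from the right.
  10101110
     ^
That bit is 0.

Answer: 0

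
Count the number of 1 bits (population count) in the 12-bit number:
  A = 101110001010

101110001010
1-bits at positions (from bit 0 = LSB): 1, 3, 7, 8, 9, 11
Count = 6

Answer: 6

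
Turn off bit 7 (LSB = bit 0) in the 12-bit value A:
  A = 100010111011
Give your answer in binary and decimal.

Mask = ~(1 << 7) = 111101111111
Bit 7 of A is 1, so AND-ing with the mask clears it to 0.
  100010111011
& 111101111111
--------------
  100000111011

Answer: 100000111011 (2107)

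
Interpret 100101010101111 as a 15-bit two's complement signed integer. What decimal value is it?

MSB is 1, so the value is negative. Find the magnitude:
1. Invert bits:  011010101010000
2. Add 1:        011010101010001  = 13649
3. Apply sign:   -13649

Answer: -13649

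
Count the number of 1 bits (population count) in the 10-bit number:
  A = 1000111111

1000111111
1-bits at positions (from bit 0 = LSB): 0, 1, 2, 3, 4, 5, 9
Count = 7

Answer: 7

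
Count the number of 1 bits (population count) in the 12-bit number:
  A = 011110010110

011110010110
1-bits at positions (from bit 0 = LSB): 1, 2, 4, 7, 8, 9, 10
Count = 7

Answer: 7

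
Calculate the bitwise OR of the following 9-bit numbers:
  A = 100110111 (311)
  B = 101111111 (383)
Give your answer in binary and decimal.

Apply | to each column (1 where either bit is 1):
  100110111
| 101111111
-----------
  101111111

Answer: 101111111 (383)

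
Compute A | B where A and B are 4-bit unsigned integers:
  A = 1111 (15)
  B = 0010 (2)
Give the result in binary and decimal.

Apply | to each column (1 where either bit is 1):
  1111
| 0010
------
  1111

Answer: 1111 (15)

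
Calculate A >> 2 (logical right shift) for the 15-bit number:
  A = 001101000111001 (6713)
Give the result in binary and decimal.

Logical shift right by 2: drop the bottom 2 bit(s), prepend 2 zero(s) on the left.
  001101000111001  ->  keep [0011010001110], discard [01], prepend 00
= 000011010001110

Answer: 000011010001110 (1678)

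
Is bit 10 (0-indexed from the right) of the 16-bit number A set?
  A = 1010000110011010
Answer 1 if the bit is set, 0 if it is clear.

Bit 10 is the 11th from the right.
  1010000110011010
       ^
That bit is 0.

Answer: 0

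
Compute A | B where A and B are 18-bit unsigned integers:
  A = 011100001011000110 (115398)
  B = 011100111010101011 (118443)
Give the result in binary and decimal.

Apply | to each column (1 where either bit is 1):
  011100001011000110
| 011100111010101011
--------------------
  011100111011101111

Answer: 011100111011101111 (118511)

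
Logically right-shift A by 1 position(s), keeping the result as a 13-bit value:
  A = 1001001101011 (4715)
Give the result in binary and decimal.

Logical shift right by 1: drop the bottom 1 bit(s), prepend 1 zero(s) on the left.
  1001001101011  ->  keep [100100110101], discard [1], prepend 0
= 0100100110101

Answer: 0100100110101 (2357)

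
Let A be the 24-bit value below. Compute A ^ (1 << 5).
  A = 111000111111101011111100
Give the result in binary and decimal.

Mask = 1 << 5 = 000000000000000000100000
Bit 5 of A is 1; XOR with the mask flips it to 0.
  111000111111101011111100
^ 000000000000000000100000
--------------------------
  111000111111101011011100

Answer: 111000111111101011011100 (14940892)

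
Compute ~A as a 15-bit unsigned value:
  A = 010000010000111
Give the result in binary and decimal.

Flip each bit (0->1, 1->0):
  010000010000111
  101111101111000

Answer: 101111101111000 (24440)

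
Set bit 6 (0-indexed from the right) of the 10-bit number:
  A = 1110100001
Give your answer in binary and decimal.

Mask = 1 << 6 = 0001000000
Bit 6 of A is 0, so OR-ing with the mask flips it to 1.
  1110100001
| 0001000000
------------
  1111100001

Answer: 1111100001 (993)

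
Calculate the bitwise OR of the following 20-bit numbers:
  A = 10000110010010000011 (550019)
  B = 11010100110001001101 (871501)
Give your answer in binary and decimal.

Apply | to each column (1 where either bit is 1):
  10000110010010000011
| 11010100110001001101
----------------------
  11010110110011001111

Answer: 11010110110011001111 (879823)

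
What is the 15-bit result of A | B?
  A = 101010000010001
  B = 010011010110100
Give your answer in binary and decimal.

Apply | to each column (1 where either bit is 1):
  101010000010001
| 010011010110100
-----------------
  111011010110101

Answer: 111011010110101 (30389)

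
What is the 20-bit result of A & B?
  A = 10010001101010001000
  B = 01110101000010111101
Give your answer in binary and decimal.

Apply & to each column (1 only where both bits are 1):
  10010001101010001000
& 01110101000010111101
----------------------
  00010001000010001000

Answer: 00010001000010001000 (69768)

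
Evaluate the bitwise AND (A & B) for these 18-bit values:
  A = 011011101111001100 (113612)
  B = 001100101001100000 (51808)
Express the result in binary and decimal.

Apply & to each column (1 only where both bits are 1):
  011011101111001100
& 001100101001100000
--------------------
  001000101001000000

Answer: 001000101001000000 (35392)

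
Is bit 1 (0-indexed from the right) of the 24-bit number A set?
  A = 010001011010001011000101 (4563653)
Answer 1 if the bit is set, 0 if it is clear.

Bit 1 is the 2nd from the right.
  010001011010001011000101
                        ^
That bit is 0.

Answer: 0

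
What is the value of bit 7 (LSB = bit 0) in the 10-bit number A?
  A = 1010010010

Bit 7 is the 8th from the right.
  1010010010
    ^
That bit is 1.

Answer: 1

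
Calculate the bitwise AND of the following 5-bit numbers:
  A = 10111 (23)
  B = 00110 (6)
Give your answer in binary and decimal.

Apply & to each column (1 only where both bits are 1):
  10111
& 00110
-------
  00110

Answer: 00110 (6)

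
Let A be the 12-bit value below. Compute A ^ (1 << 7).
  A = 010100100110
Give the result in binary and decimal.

Mask = 1 << 7 = 000010000000
Bit 7 of A is 0; XOR with the mask flips it to 1.
  010100100110
^ 000010000000
--------------
  010110100110

Answer: 010110100110 (1446)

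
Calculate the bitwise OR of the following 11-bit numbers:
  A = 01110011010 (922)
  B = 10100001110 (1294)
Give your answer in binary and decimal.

Apply | to each column (1 where either bit is 1):
  01110011010
| 10100001110
-------------
  11110011110

Answer: 11110011110 (1950)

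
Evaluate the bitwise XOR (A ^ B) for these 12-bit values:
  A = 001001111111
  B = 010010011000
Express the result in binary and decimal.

Apply ^ to each column (1 where bits differ):
  001001111111
^ 010010011000
--------------
  011011100111

Answer: 011011100111 (1767)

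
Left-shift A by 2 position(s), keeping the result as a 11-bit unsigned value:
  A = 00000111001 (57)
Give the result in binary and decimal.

Shift left by 2: drop the top 2 bit(s), append 2 zero(s) on the right.
  00000111001  ->  discard [00], keep [000111001], append 00
= 00011100100

Answer: 00011100100 (228)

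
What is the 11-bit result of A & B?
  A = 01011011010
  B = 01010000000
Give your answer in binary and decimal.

Apply & to each column (1 only where both bits are 1):
  01011011010
& 01010000000
-------------
  01010000000

Answer: 01010000000 (640)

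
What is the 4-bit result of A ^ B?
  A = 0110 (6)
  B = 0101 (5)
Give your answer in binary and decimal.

Apply ^ to each column (1 where bits differ):
  0110
^ 0101
------
  0011

Answer: 0011 (3)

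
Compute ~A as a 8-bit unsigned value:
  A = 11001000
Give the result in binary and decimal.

Flip each bit (0->1, 1->0):
  11001000
  00110111

Answer: 00110111 (55)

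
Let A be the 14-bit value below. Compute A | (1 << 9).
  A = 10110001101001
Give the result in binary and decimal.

Mask = 1 << 9 = 00001000000000
Bit 9 of A is 0, so OR-ing with the mask flips it to 1.
  10110001101001
| 00001000000000
----------------
  10111001101001

Answer: 10111001101001 (11881)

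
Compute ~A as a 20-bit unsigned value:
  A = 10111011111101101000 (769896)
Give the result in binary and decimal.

Flip each bit (0->1, 1->0):
  10111011111101101000
  01000100000010010111

Answer: 01000100000010010111 (278679)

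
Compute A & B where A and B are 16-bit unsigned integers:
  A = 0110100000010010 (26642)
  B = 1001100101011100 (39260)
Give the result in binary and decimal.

Apply & to each column (1 only where both bits are 1):
  0110100000010010
& 1001100101011100
------------------
  0000100000010000

Answer: 0000100000010000 (2064)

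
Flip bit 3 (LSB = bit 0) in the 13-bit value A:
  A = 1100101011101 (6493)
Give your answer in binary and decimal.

Mask = 1 << 3 = 0000000001000
Bit 3 of A is 1; XOR with the mask flips it to 0.
  1100101011101
^ 0000000001000
---------------
  1100101010101

Answer: 1100101010101 (6485)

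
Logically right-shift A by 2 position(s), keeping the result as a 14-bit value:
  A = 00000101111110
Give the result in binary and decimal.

Logical shift right by 2: drop the bottom 2 bit(s), prepend 2 zero(s) on the left.
  00000101111110  ->  keep [000001011111], discard [10], prepend 00
= 00000001011111

Answer: 00000001011111 (95)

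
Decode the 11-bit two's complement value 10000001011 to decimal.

MSB is 1, so the value is negative. Find the magnitude:
1. Invert bits:  01111110100
2. Add 1:        01111110101  = 1013
3. Apply sign:   -1013

Answer: -1013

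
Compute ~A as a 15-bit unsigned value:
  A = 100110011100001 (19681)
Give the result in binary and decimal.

Flip each bit (0->1, 1->0):
  100110011100001
  011001100011110

Answer: 011001100011110 (13086)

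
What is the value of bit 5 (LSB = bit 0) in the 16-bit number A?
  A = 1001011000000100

Bit 5 is the 6th from the right.
  1001011000000100
            ^
That bit is 0.

Answer: 0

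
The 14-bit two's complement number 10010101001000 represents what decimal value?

MSB is 1, so the value is negative. Find the magnitude:
1. Invert bits:  01101010110111
2. Add 1:        01101010111000  = 6840
3. Apply sign:   -6840

Answer: -6840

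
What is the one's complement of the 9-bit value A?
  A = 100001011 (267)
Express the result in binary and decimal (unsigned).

Flip each bit (0->1, 1->0):
  100001011
  011110100

Answer: 011110100 (244)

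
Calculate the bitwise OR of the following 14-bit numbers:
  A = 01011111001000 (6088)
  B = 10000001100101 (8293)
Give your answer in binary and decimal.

Apply | to each column (1 where either bit is 1):
  01011111001000
| 10000001100101
----------------
  11011111101101

Answer: 11011111101101 (14317)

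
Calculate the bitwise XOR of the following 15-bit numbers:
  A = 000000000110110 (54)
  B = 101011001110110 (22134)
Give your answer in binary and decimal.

Apply ^ to each column (1 where bits differ):
  000000000110110
^ 101011001110110
-----------------
  101011001000000

Answer: 101011001000000 (22080)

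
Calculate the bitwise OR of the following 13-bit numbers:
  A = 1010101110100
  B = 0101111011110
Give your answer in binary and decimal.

Apply | to each column (1 where either bit is 1):
  1010101110100
| 0101111011110
---------------
  1111111111110

Answer: 1111111111110 (8190)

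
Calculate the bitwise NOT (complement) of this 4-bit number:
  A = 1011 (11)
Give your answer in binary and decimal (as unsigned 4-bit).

Flip each bit (0->1, 1->0):
  1011
  0100

Answer: 0100 (4)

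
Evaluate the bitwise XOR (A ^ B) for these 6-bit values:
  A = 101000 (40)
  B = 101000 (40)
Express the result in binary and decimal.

Apply ^ to each column (1 where bits differ):
  101000
^ 101000
--------
  000000

Answer: 000000 (0)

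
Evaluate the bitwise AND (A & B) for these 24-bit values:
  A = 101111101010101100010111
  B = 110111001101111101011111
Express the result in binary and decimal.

Apply & to each column (1 only where both bits are 1):
  101111101010101100010111
& 110111001101111101011111
--------------------------
  100111001000101100010111

Answer: 100111001000101100010111 (10259223)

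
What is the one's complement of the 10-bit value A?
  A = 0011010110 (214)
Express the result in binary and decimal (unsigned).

Flip each bit (0->1, 1->0):
  0011010110
  1100101001

Answer: 1100101001 (809)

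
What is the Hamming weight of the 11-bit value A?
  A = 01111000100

01111000100
1-bits at positions (from bit 0 = LSB): 2, 6, 7, 8, 9
Count = 5

Answer: 5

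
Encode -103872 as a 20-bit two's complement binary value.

1. Binary of +103872:  00011001010111000000
2. Invert bits:     11100110101000111111
3. Add 1:           11100110101001000000

Answer: 11100110101001000000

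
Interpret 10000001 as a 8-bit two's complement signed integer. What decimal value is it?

MSB is 1, so the value is negative. Find the magnitude:
1. Invert bits:  01111110
2. Add 1:        01111111  = 127
3. Apply sign:   -127

Answer: -127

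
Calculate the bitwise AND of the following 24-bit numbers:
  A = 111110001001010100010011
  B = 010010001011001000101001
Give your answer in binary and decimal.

Apply & to each column (1 only where both bits are 1):
  111110001001010100010011
& 010010001011001000101001
--------------------------
  010010001001000000000001

Answer: 010010001001000000000001 (4755457)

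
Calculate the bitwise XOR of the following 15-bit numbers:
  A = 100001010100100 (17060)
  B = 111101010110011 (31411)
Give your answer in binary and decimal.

Apply ^ to each column (1 where bits differ):
  100001010100100
^ 111101010110011
-----------------
  011100000010111

Answer: 011100000010111 (14359)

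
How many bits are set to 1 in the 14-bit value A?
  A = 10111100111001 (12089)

10111100111001
1-bits at positions (from bit 0 = LSB): 0, 3, 4, 5, 8, 9, 10, 11, 13
Count = 9

Answer: 9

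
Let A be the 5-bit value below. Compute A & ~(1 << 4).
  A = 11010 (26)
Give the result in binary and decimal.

Mask = ~(1 << 4) = 01111
Bit 4 of A is 1, so AND-ing with the mask clears it to 0.
  11010
& 01111
-------
  01010

Answer: 01010 (10)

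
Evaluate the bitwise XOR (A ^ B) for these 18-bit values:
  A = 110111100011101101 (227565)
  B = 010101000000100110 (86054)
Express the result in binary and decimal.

Apply ^ to each column (1 where bits differ):
  110111100011101101
^ 010101000000100110
--------------------
  100010100011001011

Answer: 100010100011001011 (141515)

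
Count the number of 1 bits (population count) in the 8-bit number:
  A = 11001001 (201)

11001001
1-bits at positions (from bit 0 = LSB): 0, 3, 6, 7
Count = 4

Answer: 4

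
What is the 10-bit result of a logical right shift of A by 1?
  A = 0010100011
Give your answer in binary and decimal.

Logical shift right by 1: drop the bottom 1 bit(s), prepend 1 zero(s) on the left.
  0010100011  ->  keep [001010001], discard [1], prepend 0
= 0001010001

Answer: 0001010001 (81)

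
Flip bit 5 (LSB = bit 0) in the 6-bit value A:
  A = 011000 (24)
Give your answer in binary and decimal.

Mask = 1 << 5 = 100000
Bit 5 of A is 0; XOR with the mask flips it to 1.
  011000
^ 100000
--------
  111000

Answer: 111000 (56)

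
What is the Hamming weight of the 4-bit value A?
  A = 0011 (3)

0011
1-bits at positions (from bit 0 = LSB): 0, 1
Count = 2

Answer: 2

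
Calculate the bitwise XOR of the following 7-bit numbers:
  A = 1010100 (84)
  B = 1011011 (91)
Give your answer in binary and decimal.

Apply ^ to each column (1 where bits differ):
  1010100
^ 1011011
---------
  0001111

Answer: 0001111 (15)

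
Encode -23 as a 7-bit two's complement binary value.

1. Binary of +23:  0010111
2. Invert bits:     1101000
3. Add 1:           1101001

Answer: 1101001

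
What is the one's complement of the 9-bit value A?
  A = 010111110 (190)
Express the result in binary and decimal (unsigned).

Flip each bit (0->1, 1->0):
  010111110
  101000001

Answer: 101000001 (321)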